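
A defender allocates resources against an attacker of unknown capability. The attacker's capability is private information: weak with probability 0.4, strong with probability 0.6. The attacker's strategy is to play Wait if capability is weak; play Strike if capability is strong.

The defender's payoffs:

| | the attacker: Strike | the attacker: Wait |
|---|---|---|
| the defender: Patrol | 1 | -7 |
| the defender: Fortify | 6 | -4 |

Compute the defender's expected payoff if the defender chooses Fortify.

E[Fortify] = 0.4·(-4) + 0.6·6 = (-1.6) + 3.6 = 2

2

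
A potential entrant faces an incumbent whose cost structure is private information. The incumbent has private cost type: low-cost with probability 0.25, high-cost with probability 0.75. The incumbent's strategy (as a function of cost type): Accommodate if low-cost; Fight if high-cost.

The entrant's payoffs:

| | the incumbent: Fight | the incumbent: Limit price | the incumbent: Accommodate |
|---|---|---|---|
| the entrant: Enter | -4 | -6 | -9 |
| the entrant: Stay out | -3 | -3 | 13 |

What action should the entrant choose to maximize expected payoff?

E[Enter] = 0.25·(-9) + 0.75·(-4) = -5.25
E[Stay out] = 0.25·(13) + 0.75·(-3) = 1
Best response: Stay out (1 is the largest).

Stay out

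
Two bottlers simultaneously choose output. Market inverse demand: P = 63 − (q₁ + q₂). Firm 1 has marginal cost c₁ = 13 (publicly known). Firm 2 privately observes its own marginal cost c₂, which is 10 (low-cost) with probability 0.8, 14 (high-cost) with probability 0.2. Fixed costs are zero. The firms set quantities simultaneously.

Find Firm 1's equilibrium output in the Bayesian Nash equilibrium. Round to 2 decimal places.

Each type of Firm 2 best-responds to q₁; Firm 1 best-responds to the expected q₂ over Firm 2's types.
Firm 2 with cost c maximizes (63 − (q₁+q₂) − c)·q₂, giving q₂(c) = (63 − c − q₁)/2.
E[c₂] = 0.8·10 + 0.2·14 = 10.8
Firm 1's FOC against E[q₂] yields q₁ = (63 − 2·13 + E[c₂])/3 = (63 − 26 + 10.8)/3 = 15.9333.

15.93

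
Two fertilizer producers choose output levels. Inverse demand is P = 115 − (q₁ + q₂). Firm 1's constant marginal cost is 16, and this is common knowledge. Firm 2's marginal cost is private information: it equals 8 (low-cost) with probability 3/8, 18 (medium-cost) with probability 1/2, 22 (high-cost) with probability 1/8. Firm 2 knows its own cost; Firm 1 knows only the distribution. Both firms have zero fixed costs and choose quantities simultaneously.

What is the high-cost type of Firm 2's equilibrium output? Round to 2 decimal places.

Type-c best response for Firm 2: q₂(c) = (115 − c)/2 − q₁/2.
Firm 1 maximizes expected profit; its first-order condition is 115 − 2q₁ − E[q₂] − 16 = 0.
Substituting E[q₂] and solving: E[c₂] = 14.75, so q₁ = (115 − 2·16 + 14.75)/3 = 32.5833.
q₂(high-cost) = (115 − 22 − 32.5833)/2 = 30.2083.

30.21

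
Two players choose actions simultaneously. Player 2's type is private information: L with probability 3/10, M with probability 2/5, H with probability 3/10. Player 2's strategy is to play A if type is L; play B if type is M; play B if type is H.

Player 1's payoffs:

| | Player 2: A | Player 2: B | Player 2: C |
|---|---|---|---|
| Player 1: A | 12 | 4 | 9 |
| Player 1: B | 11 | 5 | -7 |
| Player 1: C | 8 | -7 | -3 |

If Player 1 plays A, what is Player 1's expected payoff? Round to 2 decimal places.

6.40

Take the expectation over Player 2's type, weighting each type's action by its prior probability.
E[A] = 3/10·12 + 2/5·4 + 3/10·4 = 18/5 + 8/5 + 6/5 = 32/5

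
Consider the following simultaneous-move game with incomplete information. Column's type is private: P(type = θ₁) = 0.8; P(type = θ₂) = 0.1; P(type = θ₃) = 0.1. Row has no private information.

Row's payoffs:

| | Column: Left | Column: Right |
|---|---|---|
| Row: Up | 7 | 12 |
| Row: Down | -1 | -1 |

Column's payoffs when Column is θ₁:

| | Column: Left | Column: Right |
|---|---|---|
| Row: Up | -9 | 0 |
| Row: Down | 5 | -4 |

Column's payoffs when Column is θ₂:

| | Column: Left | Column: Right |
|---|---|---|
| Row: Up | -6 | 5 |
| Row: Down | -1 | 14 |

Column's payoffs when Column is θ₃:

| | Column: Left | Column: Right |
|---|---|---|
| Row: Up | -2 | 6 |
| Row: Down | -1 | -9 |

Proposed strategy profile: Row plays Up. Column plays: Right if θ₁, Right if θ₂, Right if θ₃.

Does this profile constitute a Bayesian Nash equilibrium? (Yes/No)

Row plays Up: E[Up] = 0.8·(12) + 0.1·(12) + 0.1·(12) = 12; E[Down] = -1. Best-responding. ✓
Column (type θ₁), facing Up: Left gives -9, Right gives 0. Proposed Right is best. ✓
Column (type θ₂), facing Up: Left gives -6, Right gives 5. Proposed Right is best. ✓
Column (type θ₃), facing Up: Left gives -2, Right gives 6. Proposed Right is best. ✓

Yes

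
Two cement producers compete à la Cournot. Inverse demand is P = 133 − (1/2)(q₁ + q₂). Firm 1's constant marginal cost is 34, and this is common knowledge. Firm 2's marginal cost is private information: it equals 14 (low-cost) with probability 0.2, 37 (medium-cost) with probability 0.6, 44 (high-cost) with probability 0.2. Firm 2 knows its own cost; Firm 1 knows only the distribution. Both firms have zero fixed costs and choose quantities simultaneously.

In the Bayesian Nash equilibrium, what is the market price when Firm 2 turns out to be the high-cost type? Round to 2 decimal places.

72.03

Type-c best response for Firm 2: q₂(c) = (133 − c) − q₁/2.
Firm 1 maximizes expected profit; its first-order condition is 133 − q₁ − (1/2)E[q₂] − 34 = 0.
Substituting E[q₂] and solving: E[c₂] = 33.8, so q₁ = (133 − 2·34 + 33.8)/(3/2) = 65.8667.
q₂(high-cost) = 56.0667, so P = 133 − (1/2)·(65.8667 + 56.0667) = 72.0333.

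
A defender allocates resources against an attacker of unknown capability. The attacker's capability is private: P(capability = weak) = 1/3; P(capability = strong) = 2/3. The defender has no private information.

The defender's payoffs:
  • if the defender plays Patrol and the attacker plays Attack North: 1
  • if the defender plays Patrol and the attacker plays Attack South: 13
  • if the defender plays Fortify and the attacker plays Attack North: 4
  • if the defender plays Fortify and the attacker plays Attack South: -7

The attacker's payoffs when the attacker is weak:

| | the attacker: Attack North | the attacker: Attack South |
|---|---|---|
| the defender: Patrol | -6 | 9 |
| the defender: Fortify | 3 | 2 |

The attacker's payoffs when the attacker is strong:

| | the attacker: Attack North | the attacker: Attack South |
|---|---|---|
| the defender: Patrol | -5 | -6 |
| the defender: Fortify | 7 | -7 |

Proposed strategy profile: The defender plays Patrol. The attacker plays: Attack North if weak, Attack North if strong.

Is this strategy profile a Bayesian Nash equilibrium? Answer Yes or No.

No

The defender plays Patrol: E[Patrol] = 1/3·(1) + 2/3·(1) = 1; E[Fortify] = 4. Not best-responding. ✗
The attacker (capability weak), facing Patrol: Attack North gives -6, Attack South gives 9. Proposed Attack North is not best — profitable deviation exists. ✗
The attacker (capability strong), facing Patrol: Attack North gives -5, Attack South gives -6. Proposed Attack North is best. ✓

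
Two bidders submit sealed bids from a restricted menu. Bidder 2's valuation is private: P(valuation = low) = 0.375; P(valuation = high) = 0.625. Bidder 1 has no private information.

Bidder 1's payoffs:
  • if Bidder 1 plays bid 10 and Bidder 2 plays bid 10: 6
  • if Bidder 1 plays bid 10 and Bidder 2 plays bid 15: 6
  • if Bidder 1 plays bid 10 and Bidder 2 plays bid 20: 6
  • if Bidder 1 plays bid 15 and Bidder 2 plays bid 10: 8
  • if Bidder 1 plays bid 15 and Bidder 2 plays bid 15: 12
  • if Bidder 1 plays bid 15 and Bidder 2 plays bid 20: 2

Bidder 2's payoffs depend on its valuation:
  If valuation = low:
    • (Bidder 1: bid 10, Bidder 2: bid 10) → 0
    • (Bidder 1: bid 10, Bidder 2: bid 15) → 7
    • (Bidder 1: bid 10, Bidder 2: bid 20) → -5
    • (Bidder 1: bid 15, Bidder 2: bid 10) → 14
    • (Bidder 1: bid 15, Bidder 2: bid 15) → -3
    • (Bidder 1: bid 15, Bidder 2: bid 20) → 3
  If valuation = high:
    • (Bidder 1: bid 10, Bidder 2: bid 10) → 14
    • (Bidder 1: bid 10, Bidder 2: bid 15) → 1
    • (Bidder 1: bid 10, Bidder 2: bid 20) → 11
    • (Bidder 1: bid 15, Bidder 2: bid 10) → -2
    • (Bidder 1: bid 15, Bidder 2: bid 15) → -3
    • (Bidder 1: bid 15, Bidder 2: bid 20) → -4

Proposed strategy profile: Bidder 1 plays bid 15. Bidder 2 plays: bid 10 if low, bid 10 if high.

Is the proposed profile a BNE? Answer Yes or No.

Bidder 1 plays bid 15: E[bid 15] = 0.375·(8) + 0.625·(8) = 8; E[bid 10] = 6. Best-responding. ✓
Bidder 2 (valuation low), facing bid 15: bid 10 gives 14, bid 15 gives -3, bid 20 gives 3. Proposed bid 10 is best. ✓
Bidder 2 (valuation high), facing bid 15: bid 10 gives -2, bid 15 gives -3, bid 20 gives -4. Proposed bid 10 is best. ✓

Yes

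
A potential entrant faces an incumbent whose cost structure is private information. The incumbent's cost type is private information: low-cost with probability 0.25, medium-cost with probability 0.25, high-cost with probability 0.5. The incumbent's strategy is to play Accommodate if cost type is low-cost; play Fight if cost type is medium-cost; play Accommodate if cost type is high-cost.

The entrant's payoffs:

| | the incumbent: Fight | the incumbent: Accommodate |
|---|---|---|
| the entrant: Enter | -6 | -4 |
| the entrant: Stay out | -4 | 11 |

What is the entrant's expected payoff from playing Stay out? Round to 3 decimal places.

7.250

E[Stay out] = 0.25·11 + 0.25·(-4) + 0.5·11 = 2.75 + (-1) + 5.5 = 7.25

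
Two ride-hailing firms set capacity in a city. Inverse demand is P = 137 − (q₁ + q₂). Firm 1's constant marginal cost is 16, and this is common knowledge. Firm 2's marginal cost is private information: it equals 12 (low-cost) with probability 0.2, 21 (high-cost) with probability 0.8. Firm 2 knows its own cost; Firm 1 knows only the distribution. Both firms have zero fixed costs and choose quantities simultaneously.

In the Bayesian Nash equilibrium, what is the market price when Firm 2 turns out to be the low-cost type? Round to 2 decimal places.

Type-c best response for Firm 2: q₂(c) = (137 − c)/2 − q₁/2.
Firm 1 maximizes expected profit; its first-order condition is 137 − 2q₁ − E[q₂] − 16 = 0.
Substituting E[q₂] and solving: E[c₂] = 19.2, so q₁ = (137 − 2·16 + 19.2)/3 = 41.4.
q₂(low-cost) = 41.8, so P = 137 − (41.4 + 41.8) = 53.8.

53.80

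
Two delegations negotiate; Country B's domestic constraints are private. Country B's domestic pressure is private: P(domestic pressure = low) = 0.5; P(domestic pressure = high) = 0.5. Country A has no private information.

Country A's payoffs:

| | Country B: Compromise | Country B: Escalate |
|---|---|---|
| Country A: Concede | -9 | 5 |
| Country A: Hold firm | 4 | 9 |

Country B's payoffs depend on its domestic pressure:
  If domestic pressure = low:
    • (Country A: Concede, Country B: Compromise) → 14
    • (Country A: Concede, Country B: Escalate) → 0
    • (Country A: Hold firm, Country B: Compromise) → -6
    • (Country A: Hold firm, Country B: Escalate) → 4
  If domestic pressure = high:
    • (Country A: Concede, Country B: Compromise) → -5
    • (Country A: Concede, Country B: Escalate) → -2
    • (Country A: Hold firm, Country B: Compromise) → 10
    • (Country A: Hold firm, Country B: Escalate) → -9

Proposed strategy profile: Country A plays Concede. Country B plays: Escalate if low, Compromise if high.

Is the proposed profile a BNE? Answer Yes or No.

No

Country A plays Concede: E[Concede] = 0.5·(5) + 0.5·(-9) = -2; E[Hold firm] = 6.5. Not best-responding. ✗
Country B (domestic pressure low), facing Concede: Compromise gives 14, Escalate gives 0. Proposed Escalate is not best — profitable deviation exists. ✗
Country B (domestic pressure high), facing Concede: Compromise gives -5, Escalate gives -2. Proposed Compromise is not best — profitable deviation exists. ✗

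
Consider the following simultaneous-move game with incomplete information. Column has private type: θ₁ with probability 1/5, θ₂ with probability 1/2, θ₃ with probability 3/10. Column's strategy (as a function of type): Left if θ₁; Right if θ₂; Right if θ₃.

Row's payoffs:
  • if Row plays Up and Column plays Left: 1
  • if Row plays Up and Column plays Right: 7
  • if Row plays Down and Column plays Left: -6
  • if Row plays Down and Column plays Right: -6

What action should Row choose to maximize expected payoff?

Compute Row's expected payoff for each action, taking the expectation over Column's type.
E[Up] = 1/5·(1) + 1/2·(7) + 3/10·(7) = 29/5
E[Down] = 1/5·(-6) + 1/2·(-6) + 3/10·(-6) = -6
Best response: Up (29/5 is the largest).

Up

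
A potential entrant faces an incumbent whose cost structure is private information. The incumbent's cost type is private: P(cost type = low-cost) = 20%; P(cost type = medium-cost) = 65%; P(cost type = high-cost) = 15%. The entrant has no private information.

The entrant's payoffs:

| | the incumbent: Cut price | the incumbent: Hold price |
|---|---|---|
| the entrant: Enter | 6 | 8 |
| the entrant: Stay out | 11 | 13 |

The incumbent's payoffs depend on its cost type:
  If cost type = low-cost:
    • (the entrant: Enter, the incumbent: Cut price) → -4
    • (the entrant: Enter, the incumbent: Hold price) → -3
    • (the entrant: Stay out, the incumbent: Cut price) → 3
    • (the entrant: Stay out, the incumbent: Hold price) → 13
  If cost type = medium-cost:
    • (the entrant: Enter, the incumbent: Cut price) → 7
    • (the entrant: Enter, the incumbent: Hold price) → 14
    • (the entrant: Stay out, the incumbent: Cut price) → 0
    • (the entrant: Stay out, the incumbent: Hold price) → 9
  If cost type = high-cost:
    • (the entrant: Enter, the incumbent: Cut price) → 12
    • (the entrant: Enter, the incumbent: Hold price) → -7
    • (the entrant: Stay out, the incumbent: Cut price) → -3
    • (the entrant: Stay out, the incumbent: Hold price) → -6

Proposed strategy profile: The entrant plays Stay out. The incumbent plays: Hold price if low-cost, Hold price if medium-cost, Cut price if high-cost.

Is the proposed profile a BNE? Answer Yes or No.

Yes

The entrant plays Stay out: E[Stay out] = 0.2·(13) + 0.65·(13) + 0.15·(11) = 12.7; E[Enter] = 7.7. Best-responding. ✓
The incumbent (cost type low-cost), facing Stay out: Cut price gives 3, Hold price gives 13. Proposed Hold price is best. ✓
The incumbent (cost type medium-cost), facing Stay out: Cut price gives 0, Hold price gives 9. Proposed Hold price is best. ✓
The incumbent (cost type high-cost), facing Stay out: Cut price gives -3, Hold price gives -6. Proposed Cut price is best. ✓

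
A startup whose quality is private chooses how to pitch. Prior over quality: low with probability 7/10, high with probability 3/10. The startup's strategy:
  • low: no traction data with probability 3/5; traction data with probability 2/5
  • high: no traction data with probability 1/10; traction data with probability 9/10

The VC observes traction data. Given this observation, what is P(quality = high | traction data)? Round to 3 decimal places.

0.491

P(traction data) = (7/10)·(2/5) + (3/10)·(9/10) = 11/20
P(high | traction data) = ((3/10)·(9/10)) / (11/20) = (27/100) / (11/20) = 27/55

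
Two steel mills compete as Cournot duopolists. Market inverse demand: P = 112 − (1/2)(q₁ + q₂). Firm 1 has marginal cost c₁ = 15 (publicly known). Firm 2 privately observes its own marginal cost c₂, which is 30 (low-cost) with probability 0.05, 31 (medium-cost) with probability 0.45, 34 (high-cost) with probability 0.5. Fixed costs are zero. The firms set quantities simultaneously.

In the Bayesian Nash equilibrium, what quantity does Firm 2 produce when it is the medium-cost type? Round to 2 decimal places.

Each type of Firm 2 best-responds to q₁; Firm 1 best-responds to the expected q₂ over Firm 2's types.
Firm 2 with cost c maximizes (112 − (1/2)(q₁+q₂) − c)·q₂, giving q₂(c) = (112 − c − (1/2)q₁).
E[c₂] = 0.05·30 + 0.45·31 + 0.5·34 = 32.45
Firm 1's FOC against E[q₂] yields q₁ = (112 − 2·15 + E[c₂])/(3/2) = (112 − 30 + 32.45)/(3/2) = 76.3.
q₂(medium-cost) = (112 − 31 − (1/2)·76.3) = 42.85.

42.85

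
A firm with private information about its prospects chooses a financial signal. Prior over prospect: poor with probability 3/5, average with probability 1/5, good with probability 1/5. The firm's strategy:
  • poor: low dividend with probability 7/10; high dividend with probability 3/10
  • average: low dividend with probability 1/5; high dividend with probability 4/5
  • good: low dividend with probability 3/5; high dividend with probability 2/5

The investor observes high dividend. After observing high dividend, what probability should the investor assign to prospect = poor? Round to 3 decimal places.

P(high dividend) = (3/5)·(3/10) + (1/5)·(4/5) + (1/5)·(2/5) = 21/50
P(poor | high dividend) = ((3/5)·(3/10)) / (21/50) = (9/50) / (21/50) = 3/7

0.429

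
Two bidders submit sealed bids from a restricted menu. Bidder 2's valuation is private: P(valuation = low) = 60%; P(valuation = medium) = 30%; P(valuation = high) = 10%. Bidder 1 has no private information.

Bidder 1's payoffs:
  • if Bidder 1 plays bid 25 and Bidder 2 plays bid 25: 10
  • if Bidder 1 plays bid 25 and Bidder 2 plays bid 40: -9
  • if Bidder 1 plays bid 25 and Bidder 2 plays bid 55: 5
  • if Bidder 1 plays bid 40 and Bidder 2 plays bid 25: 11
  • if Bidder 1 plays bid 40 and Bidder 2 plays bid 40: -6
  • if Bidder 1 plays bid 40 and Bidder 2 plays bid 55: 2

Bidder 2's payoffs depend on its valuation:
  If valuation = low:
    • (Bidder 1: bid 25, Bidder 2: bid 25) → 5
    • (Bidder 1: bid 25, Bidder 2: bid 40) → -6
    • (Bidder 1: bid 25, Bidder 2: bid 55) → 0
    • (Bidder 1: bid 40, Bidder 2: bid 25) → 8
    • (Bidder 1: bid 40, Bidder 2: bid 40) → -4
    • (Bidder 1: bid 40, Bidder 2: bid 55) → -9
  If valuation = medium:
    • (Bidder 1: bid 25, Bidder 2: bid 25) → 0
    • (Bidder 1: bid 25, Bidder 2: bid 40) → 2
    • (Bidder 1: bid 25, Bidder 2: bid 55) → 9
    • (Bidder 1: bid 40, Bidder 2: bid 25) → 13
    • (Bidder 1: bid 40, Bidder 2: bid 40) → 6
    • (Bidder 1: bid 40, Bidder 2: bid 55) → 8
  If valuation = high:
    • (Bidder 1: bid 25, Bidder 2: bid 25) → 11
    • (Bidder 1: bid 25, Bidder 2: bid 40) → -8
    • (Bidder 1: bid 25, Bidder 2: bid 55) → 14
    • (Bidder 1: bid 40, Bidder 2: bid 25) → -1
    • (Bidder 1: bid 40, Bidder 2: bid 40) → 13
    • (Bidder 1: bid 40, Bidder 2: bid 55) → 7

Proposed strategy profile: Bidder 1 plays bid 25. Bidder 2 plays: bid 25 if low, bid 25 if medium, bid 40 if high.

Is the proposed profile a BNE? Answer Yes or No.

No

Bidder 1 plays bid 25: E[bid 25] = 0.6·(10) + 0.3·(10) + 0.1·(-9) = 8.1; E[bid 40] = 9.3. Not best-responding. ✗
Bidder 2 (valuation low), facing bid 25: bid 25 gives 5, bid 40 gives -6, bid 55 gives 0. Proposed bid 25 is best. ✓
Bidder 2 (valuation medium), facing bid 25: bid 25 gives 0, bid 40 gives 2, bid 55 gives 9. Proposed bid 25 is not best — profitable deviation exists. ✗
Bidder 2 (valuation high), facing bid 25: bid 25 gives 11, bid 40 gives -8, bid 55 gives 14. Proposed bid 40 is not best — profitable deviation exists. ✗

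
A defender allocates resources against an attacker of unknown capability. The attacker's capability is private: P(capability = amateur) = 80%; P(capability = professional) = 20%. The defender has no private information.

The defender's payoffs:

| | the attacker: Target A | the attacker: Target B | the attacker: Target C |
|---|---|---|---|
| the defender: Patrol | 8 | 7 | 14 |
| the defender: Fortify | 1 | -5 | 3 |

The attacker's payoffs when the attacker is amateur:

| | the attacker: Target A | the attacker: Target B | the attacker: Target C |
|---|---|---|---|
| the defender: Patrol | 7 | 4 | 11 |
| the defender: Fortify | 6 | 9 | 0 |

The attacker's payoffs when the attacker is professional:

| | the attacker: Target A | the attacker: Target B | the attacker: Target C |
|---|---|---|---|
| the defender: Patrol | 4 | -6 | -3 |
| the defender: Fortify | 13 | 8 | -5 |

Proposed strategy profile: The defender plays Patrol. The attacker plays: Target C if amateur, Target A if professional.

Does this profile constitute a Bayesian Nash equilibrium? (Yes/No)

Yes

The defender plays Patrol: E[Patrol] = 0.8·(14) + 0.2·(8) = 12.8; E[Fortify] = 2.6. Best-responding. ✓
The attacker (capability amateur), facing Patrol: Target A gives 7, Target B gives 4, Target C gives 11. Proposed Target C is best. ✓
The attacker (capability professional), facing Patrol: Target A gives 4, Target B gives -6, Target C gives -3. Proposed Target A is best. ✓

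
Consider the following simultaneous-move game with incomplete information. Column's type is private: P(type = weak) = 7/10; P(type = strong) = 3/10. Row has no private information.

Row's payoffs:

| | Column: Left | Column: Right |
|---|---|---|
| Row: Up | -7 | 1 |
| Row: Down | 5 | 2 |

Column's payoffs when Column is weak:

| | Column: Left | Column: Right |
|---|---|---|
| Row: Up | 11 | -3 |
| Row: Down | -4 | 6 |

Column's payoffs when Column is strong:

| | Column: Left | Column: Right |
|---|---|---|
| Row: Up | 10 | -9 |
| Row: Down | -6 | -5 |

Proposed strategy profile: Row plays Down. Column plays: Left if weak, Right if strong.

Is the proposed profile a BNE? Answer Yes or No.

No

A profile is a BNE iff every type of every player is best-responding given beliefs about the other side.
Row plays Down: E[Down] = 7/10·(5) + 3/10·(2) = 41/10; E[Up] = -23/5. Best-responding. ✓
Column (type weak), facing Down: Left gives -4, Right gives 6. Proposed Left is not best — profitable deviation exists. ✗
Column (type strong), facing Down: Left gives -6, Right gives -5. Proposed Right is best. ✓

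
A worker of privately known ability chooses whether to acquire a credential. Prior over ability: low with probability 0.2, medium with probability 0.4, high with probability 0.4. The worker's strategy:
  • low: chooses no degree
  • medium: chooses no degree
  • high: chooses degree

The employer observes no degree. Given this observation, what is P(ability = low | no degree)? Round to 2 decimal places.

Apply Bayes' rule using the sender's strategy as the likelihood.
P(no degree) = 0.2·1 + 0.4·1 + 0.4·0 = 0.6
P(low | no degree) = (0.2·1) / 0.6 = 0.2 / 0.6 = 0.333333

0.33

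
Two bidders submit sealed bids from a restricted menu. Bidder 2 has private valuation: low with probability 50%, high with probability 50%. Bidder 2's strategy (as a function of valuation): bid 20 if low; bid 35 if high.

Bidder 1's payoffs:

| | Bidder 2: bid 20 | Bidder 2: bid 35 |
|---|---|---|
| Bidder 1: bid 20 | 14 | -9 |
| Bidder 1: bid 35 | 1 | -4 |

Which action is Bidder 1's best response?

bid 20

Compute Bidder 1's expected payoff for each action, taking the expectation over Bidder 2's type.
E[bid 20] = 0.5·(14) + 0.5·(-9) = 2.5
E[bid 35] = 0.5·(1) + 0.5·(-4) = -1.5
Best response: bid 20 (2.5 is the largest).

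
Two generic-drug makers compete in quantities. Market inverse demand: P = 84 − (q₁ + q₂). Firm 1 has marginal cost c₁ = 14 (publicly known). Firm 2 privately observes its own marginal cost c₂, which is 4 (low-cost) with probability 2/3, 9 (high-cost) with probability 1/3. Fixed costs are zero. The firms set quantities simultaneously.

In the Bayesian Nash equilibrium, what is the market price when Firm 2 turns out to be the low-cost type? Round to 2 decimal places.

Type-c best response for Firm 2: q₂(c) = (84 − c)/2 − q₁/2.
Firm 1 maximizes expected profit; its first-order condition is 84 − 2q₁ − E[q₂] − 14 = 0.
Substituting E[q₂] and solving: E[c₂] = 5.66667, so q₁ = (84 − 2·14 + 5.66667)/3 = 20.5556.
q₂(low-cost) = 29.7222, so P = 84 − (20.5556 + 29.7222) = 33.7222.

33.72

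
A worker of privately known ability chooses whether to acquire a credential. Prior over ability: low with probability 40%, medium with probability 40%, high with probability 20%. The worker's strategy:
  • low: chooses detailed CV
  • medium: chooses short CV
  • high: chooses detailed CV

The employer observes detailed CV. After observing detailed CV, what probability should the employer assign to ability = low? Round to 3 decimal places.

0.667

P(detailed CV) = 0.4·1 + 0.4·0 + 0.2·1 = 0.6
P(low | detailed CV) = (0.4·1) / 0.6 = 0.4 / 0.6 = 0.666667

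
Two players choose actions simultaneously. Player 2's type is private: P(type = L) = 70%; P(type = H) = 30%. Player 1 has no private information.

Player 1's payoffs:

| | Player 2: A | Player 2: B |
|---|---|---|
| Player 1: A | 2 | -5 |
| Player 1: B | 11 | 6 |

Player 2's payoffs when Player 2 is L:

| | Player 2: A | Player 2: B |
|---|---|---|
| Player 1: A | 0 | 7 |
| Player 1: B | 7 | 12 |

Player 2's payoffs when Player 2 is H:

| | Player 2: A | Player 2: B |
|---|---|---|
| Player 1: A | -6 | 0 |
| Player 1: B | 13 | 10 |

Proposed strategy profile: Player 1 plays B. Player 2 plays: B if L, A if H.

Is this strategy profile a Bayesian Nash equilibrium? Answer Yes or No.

Player 1 plays B: E[B] = 0.7·(6) + 0.3·(11) = 7.5; E[A] = -2.9. Best-responding. ✓
Player 2 (type L), facing B: A gives 7, B gives 12. Proposed B is best. ✓
Player 2 (type H), facing B: A gives 13, B gives 10. Proposed A is best. ✓

Yes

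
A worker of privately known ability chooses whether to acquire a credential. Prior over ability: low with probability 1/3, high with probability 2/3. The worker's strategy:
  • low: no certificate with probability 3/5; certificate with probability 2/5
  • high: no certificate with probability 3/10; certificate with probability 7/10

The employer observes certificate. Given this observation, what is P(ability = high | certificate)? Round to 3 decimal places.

P(certificate) = (1/3)·(2/5) + (2/3)·(7/10) = 3/5
P(high | certificate) = ((2/3)·(7/10)) / (3/5) = (7/15) / (3/5) = 7/9

0.778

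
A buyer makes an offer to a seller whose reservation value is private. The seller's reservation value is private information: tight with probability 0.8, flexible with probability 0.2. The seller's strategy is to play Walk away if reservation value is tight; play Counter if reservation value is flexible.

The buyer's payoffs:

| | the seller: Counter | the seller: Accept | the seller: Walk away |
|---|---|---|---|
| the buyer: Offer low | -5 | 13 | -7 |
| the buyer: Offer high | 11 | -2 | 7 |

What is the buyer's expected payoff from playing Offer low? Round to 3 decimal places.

-6.600

Take the expectation over the seller's reservation value, weighting each type's action by its prior probability.
E[Offer low] = 0.8·(-7) + 0.2·(-5) = (-5.6) + (-1) = -6.6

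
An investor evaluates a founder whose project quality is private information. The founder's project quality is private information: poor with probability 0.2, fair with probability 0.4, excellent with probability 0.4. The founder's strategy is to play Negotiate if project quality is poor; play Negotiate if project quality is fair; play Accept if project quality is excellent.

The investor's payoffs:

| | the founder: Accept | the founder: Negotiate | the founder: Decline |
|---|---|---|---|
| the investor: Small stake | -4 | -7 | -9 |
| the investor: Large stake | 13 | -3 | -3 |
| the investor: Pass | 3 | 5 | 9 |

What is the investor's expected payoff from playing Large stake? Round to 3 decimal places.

3.400

E[Large stake] = 0.2·(-3) + 0.4·(-3) + 0.4·13 = (-0.6) + (-1.2) + 5.2 = 3.4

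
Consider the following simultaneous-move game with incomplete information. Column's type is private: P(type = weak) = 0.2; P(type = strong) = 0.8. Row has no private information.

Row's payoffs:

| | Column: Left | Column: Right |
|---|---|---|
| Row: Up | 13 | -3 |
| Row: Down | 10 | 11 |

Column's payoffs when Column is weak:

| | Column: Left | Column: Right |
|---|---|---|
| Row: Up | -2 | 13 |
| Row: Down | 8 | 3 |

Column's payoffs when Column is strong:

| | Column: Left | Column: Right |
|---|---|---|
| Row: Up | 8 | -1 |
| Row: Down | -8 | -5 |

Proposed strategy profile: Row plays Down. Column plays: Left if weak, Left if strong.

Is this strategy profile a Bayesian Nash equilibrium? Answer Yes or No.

No

Row plays Down: E[Down] = 0.2·(10) + 0.8·(10) = 10; E[Up] = 13. Not best-responding. ✗
Column (type weak), facing Down: Left gives 8, Right gives 3. Proposed Left is best. ✓
Column (type strong), facing Down: Left gives -8, Right gives -5. Proposed Left is not best — profitable deviation exists. ✗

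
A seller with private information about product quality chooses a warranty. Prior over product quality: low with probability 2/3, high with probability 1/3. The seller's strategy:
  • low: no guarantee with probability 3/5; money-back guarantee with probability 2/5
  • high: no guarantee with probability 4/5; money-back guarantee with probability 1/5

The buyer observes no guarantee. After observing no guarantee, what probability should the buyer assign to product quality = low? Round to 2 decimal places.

Apply Bayes' rule using the sender's strategy as the likelihood.
P(no guarantee) = (2/3)·(3/5) + (1/3)·(4/5) = 2/3
P(low | no guarantee) = ((2/3)·(3/5)) / (2/3) = (2/5) / (2/3) = 3/5

0.60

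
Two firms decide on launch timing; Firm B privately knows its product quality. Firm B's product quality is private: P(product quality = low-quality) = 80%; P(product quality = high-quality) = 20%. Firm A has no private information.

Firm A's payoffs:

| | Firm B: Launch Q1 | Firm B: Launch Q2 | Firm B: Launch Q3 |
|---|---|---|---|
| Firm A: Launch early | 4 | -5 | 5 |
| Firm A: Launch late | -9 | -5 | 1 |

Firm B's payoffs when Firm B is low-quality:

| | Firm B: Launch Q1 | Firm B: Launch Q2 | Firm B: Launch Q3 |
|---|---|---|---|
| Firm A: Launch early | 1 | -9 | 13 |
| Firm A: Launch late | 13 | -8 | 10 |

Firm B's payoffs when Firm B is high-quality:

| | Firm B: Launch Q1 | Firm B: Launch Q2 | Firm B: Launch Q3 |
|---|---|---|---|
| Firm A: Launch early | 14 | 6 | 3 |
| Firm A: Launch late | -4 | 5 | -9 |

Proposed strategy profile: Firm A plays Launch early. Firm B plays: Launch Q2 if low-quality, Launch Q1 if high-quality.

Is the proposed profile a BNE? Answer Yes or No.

Firm A plays Launch early: E[Launch early] = 0.8·(-5) + 0.2·(4) = -3.2; E[Launch late] = -5.8. Best-responding. ✓
Firm B (product quality low-quality), facing Launch early: Launch Q1 gives 1, Launch Q2 gives -9, Launch Q3 gives 13. Proposed Launch Q2 is not best — profitable deviation exists. ✗
Firm B (product quality high-quality), facing Launch early: Launch Q1 gives 14, Launch Q2 gives 6, Launch Q3 gives 3. Proposed Launch Q1 is best. ✓

No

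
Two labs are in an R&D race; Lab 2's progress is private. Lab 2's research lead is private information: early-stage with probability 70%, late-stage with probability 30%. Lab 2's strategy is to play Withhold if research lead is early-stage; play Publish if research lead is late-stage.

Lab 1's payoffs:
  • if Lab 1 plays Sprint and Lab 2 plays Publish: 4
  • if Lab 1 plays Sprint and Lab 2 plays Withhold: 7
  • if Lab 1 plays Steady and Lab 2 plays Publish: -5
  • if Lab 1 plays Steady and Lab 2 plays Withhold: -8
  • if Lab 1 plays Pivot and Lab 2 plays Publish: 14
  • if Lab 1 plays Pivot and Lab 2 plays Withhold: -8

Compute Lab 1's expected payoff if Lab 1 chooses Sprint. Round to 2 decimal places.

6.10

Take the expectation over Lab 2's research lead, weighting each type's action by its prior probability.
E[Sprint] = 0.7·7 + 0.3·4 = 4.9 + 1.2 = 6.1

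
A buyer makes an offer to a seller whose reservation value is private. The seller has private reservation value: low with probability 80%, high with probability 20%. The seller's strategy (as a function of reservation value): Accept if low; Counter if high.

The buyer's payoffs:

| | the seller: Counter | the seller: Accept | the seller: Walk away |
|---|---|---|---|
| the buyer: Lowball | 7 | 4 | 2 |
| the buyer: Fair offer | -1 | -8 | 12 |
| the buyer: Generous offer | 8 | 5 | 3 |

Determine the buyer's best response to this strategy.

Compute the buyer's expected payoff for each action, taking the expectation over the seller's type.
E[Lowball] = 0.8·(4) + 0.2·(7) = 4.6
E[Fair offer] = 0.8·(-8) + 0.2·(-1) = -6.6
E[Generous offer] = 0.8·(5) + 0.2·(8) = 5.6
Best response: Generous offer (5.6 is the largest).

Generous offer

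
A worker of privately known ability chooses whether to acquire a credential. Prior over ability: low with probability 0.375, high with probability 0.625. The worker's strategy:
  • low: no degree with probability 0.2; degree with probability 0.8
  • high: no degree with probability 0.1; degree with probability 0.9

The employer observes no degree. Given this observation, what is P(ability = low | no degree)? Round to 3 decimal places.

P(no degree) = 0.375·0.2 + 0.625·0.1 = 0.1375
P(low | no degree) = (0.375·0.2) / 0.1375 = 0.075 / 0.1375 = 0.545455

0.545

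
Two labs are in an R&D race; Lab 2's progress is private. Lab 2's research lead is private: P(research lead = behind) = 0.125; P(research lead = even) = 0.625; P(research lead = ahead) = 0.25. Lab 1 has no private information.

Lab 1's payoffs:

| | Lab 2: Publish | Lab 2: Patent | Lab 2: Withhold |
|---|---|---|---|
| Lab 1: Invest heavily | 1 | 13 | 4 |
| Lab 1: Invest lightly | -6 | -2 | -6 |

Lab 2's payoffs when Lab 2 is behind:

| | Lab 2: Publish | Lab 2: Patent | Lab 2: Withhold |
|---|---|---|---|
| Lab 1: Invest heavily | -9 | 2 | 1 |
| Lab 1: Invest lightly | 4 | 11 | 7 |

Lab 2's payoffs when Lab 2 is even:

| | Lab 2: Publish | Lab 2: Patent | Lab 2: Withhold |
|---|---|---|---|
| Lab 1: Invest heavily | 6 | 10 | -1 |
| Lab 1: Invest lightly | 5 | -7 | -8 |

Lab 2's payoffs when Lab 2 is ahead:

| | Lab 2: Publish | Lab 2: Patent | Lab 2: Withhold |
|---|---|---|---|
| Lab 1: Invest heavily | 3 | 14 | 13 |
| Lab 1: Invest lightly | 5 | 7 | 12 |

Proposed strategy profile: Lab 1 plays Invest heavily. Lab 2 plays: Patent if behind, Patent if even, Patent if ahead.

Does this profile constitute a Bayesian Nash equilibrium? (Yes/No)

Lab 1 plays Invest heavily: E[Invest heavily] = 0.125·(13) + 0.625·(13) + 0.25·(13) = 13; E[Invest lightly] = -2. Best-responding. ✓
Lab 2 (research lead behind), facing Invest heavily: Publish gives -9, Patent gives 2, Withhold gives 1. Proposed Patent is best. ✓
Lab 2 (research lead even), facing Invest heavily: Publish gives 6, Patent gives 10, Withhold gives -1. Proposed Patent is best. ✓
Lab 2 (research lead ahead), facing Invest heavily: Publish gives 3, Patent gives 14, Withhold gives 13. Proposed Patent is best. ✓

Yes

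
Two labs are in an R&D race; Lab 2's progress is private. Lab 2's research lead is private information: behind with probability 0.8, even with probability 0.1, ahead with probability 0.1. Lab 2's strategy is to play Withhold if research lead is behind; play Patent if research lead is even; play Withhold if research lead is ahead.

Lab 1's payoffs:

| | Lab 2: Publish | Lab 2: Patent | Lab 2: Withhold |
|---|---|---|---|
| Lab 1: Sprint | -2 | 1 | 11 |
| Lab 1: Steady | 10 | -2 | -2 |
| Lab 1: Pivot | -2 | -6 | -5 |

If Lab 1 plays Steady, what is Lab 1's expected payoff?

E[Steady] = 0.8·(-2) + 0.1·(-2) + 0.1·(-2) = (-1.6) + (-0.2) + (-0.2) = -2

-2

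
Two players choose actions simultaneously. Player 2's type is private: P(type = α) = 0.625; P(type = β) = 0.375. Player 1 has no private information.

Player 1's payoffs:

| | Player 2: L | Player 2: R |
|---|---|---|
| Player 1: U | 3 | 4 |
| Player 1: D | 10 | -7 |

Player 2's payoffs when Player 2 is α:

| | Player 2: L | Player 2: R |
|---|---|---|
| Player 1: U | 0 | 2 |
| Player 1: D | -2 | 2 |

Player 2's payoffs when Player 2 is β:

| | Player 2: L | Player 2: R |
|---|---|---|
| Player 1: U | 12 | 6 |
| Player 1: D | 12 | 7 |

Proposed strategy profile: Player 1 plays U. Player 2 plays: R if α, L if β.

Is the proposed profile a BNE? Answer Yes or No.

Yes

Player 1 plays U: E[U] = 0.625·(4) + 0.375·(3) = 3.625; E[D] = -0.625. Best-responding. ✓
Player 2 (type α), facing U: L gives 0, R gives 2. Proposed R is best. ✓
Player 2 (type β), facing U: L gives 12, R gives 6. Proposed L is best. ✓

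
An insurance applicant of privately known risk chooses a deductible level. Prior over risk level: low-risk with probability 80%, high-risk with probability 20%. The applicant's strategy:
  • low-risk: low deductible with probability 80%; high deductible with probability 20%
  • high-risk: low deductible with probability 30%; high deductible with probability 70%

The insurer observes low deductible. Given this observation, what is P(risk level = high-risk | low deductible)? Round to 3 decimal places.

0.086

P(low deductible) = 0.8·0.8 + 0.2·0.3 = 0.7
P(high-risk | low deductible) = (0.2·0.3) / 0.7 = 0.06 / 0.7 = 0.0857143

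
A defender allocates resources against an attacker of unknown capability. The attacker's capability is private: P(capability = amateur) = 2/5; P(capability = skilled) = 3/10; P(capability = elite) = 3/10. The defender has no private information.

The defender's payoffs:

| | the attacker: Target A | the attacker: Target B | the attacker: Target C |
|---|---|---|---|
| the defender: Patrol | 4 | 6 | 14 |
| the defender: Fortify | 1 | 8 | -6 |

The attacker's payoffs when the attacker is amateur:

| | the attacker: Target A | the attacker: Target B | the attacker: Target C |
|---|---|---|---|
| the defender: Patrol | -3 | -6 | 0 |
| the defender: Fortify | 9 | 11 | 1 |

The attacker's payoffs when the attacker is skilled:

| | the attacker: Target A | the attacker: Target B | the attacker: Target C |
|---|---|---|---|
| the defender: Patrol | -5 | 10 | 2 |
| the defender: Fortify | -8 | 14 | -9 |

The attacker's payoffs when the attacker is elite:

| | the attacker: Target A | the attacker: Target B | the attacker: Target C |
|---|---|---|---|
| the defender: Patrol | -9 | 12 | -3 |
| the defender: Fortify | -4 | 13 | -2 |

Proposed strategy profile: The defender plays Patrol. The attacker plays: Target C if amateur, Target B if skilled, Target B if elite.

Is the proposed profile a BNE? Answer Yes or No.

Yes

The defender plays Patrol: E[Patrol] = 2/5·(14) + 3/10·(6) + 3/10·(6) = 46/5; E[Fortify] = 12/5. Best-responding. ✓
The attacker (capability amateur), facing Patrol: Target A gives -3, Target B gives -6, Target C gives 0. Proposed Target C is best. ✓
The attacker (capability skilled), facing Patrol: Target A gives -5, Target B gives 10, Target C gives 2. Proposed Target B is best. ✓
The attacker (capability elite), facing Patrol: Target A gives -9, Target B gives 12, Target C gives -3. Proposed Target B is best. ✓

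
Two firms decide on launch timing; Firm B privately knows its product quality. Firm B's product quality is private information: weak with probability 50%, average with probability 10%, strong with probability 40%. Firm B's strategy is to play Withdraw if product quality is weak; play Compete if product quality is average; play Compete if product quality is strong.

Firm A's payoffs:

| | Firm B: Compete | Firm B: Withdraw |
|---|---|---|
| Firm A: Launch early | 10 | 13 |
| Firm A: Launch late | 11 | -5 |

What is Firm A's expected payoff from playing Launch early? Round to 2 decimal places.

11.50

Take the expectation over Firm B's product quality, weighting each type's action by its prior probability.
E[Launch early] = 0.5·13 + 0.1·10 + 0.4·10 = 6.5 + 1 + 4 = 11.5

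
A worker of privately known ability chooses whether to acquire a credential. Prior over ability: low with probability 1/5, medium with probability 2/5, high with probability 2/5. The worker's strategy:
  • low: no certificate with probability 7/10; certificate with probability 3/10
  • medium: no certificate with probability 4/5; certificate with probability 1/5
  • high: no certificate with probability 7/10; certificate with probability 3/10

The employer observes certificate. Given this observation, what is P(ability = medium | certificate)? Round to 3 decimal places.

0.308

Apply Bayes' rule using the sender's strategy as the likelihood.
P(certificate) = (1/5)·(3/10) + (2/5)·(1/5) + (2/5)·(3/10) = 13/50
P(medium | certificate) = ((2/5)·(1/5)) / (13/50) = (2/25) / (13/50) = 4/13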